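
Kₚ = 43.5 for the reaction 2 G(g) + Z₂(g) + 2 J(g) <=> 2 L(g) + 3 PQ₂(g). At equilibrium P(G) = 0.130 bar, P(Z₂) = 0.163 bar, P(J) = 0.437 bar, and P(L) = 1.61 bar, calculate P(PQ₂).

P(PQ₂) = 0.207 bar

At equilibrium, Kₚ = P(L)²·P(PQ₂)³ / (P(G)²·P(Z₂)·P(J)²) = 43.5.
(1.61)²·(P(PQ₂))³ / ((0.130)²·(0.163)·(0.437)²) = 43.5
P(PQ₂)³ = 0.00883 ⇒ P(PQ₂) = 0.207 bar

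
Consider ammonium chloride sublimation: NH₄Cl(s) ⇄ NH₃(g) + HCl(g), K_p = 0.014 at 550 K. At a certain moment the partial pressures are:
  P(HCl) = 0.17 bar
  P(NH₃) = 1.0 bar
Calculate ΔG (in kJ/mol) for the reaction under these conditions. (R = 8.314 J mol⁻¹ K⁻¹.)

ΔG = 11.4 kJ/mol

(NH₄Cl is a pure solid — omitted from Q_p.)
Q_p = P(NH₃)·P(HCl) = (1.0)·(0.17) = 0.170
ΔG = RT ln(Q_p/K_p) = (8.314 J mol⁻¹ K⁻¹)(550 K) × ln(0.170/0.014)
   = (4.573 kJ/mol)(2.497) = 11.4 kJ/mol
ΔG > 0, so the forward reaction is non-spontaneous (proceeds in reverse).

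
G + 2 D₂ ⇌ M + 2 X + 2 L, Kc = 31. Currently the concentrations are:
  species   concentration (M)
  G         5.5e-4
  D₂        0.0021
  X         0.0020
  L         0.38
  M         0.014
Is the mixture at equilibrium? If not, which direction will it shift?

no; Q < K, reaction proceeds forward

Qc = [M]·[X]²·[L]² / ([G]·[D₂]²) = (0.014)·(0.0020)²·(0.38)² / ((5.5e-4)·(0.0021)²) = 3.3
Qc = 3.3 < Kc = 31: net forward reaction.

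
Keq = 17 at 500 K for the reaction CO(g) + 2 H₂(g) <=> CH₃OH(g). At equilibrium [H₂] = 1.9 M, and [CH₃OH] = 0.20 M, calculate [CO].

At equilibrium, Keq = [CH₃OH] / ([CO]·[H₂]²) = 17.
(0.20) / (([CO])·(1.9)²) = 17
[CO] = 0.00326 = 0.0033 M

[CO] = 0.0033 M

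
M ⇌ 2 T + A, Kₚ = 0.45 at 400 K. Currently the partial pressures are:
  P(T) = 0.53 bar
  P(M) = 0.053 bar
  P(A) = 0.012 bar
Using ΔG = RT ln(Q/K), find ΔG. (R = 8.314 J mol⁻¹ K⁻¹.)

ΔG = -6.51 kJ/mol

Qₚ = P(T)²·P(A) / P(M) = (0.53)²·(0.012) / (0.053) = 0.0636
ΔG = RT ln(Qₚ/Kₚ) = (8.314 J mol⁻¹ K⁻¹)(400 K) × ln(0.0636/0.45)
   = (3.326 kJ/mol)(-1.957) = -6.51 kJ/mol
ΔG < 0, so the forward reaction is spontaneous (proceeds forward).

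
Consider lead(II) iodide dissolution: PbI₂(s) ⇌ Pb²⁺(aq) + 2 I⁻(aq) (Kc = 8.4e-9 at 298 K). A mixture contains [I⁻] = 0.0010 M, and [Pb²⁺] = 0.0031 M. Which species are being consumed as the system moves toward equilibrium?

PbI₂ (reactants)

(PbI₂ is a pure solid — omitted from Qc.)
Qc = [Pb²⁺]·[I⁻]² = (0.0031)·(0.0010)² = 3.1e-9
Qc = 3.1e-9 < Kc = 8.4e-9: net forward reaction.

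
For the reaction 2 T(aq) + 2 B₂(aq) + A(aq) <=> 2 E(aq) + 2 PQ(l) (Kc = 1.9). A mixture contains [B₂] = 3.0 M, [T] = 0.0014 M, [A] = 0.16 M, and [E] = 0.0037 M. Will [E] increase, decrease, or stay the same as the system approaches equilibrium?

(PQ is a pure liquid — omitted from Qc.)
Qc = [E]² / ([T]²·[B₂]²·[A]) = (0.0037)² / ((0.0014)²·(3.0)²·(0.16)) = 4.9
Qc = 4.9 > Kc = 1.9: net reverse reaction.
E is a product, so it decreases.

decrease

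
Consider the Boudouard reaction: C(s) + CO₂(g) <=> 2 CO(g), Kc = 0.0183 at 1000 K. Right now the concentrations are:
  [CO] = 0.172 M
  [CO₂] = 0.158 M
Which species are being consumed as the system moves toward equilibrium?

(C is a pure solid — omitted from Qc.)
Qc = [CO]² / [CO₂] = (0.172)² / (0.158) = 0.187
Qc = 0.187 > Kc = 0.0183: net reverse reaction.

CO (products)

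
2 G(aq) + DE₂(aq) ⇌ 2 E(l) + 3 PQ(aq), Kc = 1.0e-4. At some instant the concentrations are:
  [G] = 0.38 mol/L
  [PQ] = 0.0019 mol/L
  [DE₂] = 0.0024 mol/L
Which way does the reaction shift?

(E is a pure liquid — omitted from Qc.)
Qc = [PQ]³ / ([G]²·[DE₂]) = (0.0019)³ / ((0.38)²·(0.0024)) = 2.0e-5
Qc = 2.0e-5 < Kc = 1.0e-4, so the forward reaction proceeds.

forward (toward products)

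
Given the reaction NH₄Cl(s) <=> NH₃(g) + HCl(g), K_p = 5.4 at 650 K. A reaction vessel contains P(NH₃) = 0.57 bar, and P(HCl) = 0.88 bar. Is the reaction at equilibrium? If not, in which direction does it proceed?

to the right

(NH₄Cl is a pure solid — omitted from Q_p.)
Q_p = P(NH₃)·P(HCl) = (0.57)·(0.88) = 0.50
Q_p = 0.50 < K_p = 5.4, so the forward reaction proceeds.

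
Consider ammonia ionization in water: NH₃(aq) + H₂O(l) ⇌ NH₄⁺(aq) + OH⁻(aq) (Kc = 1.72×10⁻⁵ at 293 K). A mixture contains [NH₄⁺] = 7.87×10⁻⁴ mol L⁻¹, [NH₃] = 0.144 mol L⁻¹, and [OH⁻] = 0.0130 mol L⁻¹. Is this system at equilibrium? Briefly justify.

(H₂O is a pure liquid — omitted from Qc.)
Qc = [NH₄⁺]·[OH⁻] / [NH₃] = (7.87×10⁻⁴)·(0.0130) / (0.144) = 7.10×10⁻⁵
Qc = 7.10×10⁻⁵ > Kc = 1.72×10⁻⁵: net reverse reaction.

no; Q > K, reaction proceeds in reverse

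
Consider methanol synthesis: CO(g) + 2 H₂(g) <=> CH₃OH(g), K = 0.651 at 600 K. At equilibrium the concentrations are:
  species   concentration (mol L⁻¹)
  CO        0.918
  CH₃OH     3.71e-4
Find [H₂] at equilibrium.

[H₂] = 0.0249 mol L⁻¹

At equilibrium, K = [CH₃OH] / ([CO]·[H₂]²) = 0.651.
(3.71e-4) / ((0.918)·([H₂])²) = 0.651
[H₂]² = 6.21e-4 ⇒ [H₂] = 0.0249 mol L⁻¹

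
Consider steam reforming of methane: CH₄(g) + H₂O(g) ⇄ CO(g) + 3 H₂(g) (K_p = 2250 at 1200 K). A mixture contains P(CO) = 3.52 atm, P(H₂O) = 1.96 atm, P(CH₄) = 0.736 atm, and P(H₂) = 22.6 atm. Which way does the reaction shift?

to the left

Q_p = P(CO)·P(H₂)³ / (P(CH₄)·P(H₂O)) = (3.52)·(22.6)³ / ((0.736)·(1.96)) = 28200
Q_p = 28200 > K_p = 2250, so the reverse reaction proceeds.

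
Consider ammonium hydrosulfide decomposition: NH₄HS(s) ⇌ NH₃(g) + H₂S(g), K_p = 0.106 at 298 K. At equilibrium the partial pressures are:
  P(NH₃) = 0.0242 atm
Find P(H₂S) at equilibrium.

P(H₂S) = 4.38 atm

(NH₄HS is a pure solid — omitted from K_p.)
At equilibrium, K_p = P(NH₃)·P(H₂S) = 0.106.
(0.0242)·(P(H₂S)) = 0.106
P(H₂S) = 4.38 atm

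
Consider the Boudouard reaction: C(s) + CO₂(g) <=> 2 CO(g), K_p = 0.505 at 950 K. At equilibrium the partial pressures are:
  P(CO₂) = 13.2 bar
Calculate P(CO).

(C is a pure solid — omitted from K_p.)
At equilibrium, K_p = P(CO)² / P(CO₂) = 0.505.
(P(CO))² / (13.2) = 0.505
P(CO)² = 6.67 ⇒ P(CO) = 2.58 bar

P(CO) = 2.58 bar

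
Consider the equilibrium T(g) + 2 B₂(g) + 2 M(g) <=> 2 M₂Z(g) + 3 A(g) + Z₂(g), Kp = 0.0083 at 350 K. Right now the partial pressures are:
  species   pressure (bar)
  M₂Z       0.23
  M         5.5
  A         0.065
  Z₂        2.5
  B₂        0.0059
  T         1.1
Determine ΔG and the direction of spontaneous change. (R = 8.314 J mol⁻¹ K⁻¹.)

ΔG = 3.87 kJ/mol; the forward reaction is non-spontaneous

Qp = P(M₂Z)²·P(A)³·P(Z₂) / (P(T)·P(B₂)²·P(M)²) = (0.23)²·(0.065)³·(2.5) / ((1.1)·(0.0059)²·(5.5)²) = 0.0314
ΔG = RT ln(Qp/Kp) = (8.314 J mol⁻¹ K⁻¹)(350 K) × ln(0.0314/0.0083)
   = (2.910 kJ/mol)(1.331) = 3.87 kJ/mol
ΔG > 0, so the forward reaction is non-spontaneous (proceeds in reverse).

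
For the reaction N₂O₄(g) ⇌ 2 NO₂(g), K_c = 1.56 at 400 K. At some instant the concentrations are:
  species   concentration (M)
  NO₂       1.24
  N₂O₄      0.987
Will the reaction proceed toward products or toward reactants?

no net change (already at equilibrium)

Q_c = [NO₂]² / [N₂O₄] = (1.24)² / (0.987) = 1.56
Q_c = 1.56 = K_c, so the system is already at equilibrium.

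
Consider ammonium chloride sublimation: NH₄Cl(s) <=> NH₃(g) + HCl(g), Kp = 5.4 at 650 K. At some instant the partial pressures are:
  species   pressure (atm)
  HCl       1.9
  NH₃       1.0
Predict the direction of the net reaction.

toward products

(NH₄Cl is a pure solid — omitted from Qp.)
Qp = P(NH₃)·P(HCl) = (1.0)·(1.9) = 1.9
Qp = 1.9 < Kp = 5.4, so the forward reaction proceeds.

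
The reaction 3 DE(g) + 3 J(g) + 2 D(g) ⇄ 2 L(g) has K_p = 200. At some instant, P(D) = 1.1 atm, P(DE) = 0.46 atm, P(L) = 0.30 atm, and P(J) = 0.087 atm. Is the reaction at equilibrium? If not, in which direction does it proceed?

Q_p = P(L)² / (P(DE)³·P(J)³·P(D)²) = (0.30)² / ((0.46)³·(0.087)³·(1.1)²) = 1200
Q_p = 1200 > K_p = 200, so the reverse reaction proceeds.

reverse (toward reactants)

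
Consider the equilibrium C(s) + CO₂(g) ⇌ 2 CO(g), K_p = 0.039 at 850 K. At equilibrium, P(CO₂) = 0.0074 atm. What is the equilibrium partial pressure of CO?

(C is a pure solid — omitted from K_p.)
At equilibrium, K_p = P(CO)² / P(CO₂) = 0.039.
(P(CO))² / (0.0074) = 0.039
P(CO)² = 2.89×10⁻⁴ ⇒ P(CO) = 0.017 atm

P(CO) = 0.017 atm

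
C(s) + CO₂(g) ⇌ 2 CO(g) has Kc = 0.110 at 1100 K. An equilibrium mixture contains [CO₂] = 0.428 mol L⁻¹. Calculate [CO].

(C is a pure solid — omitted from Kc.)
At equilibrium, Kc = [CO]² / [CO₂] = 0.110.
([CO])² / (0.428) = 0.110
[CO]² = 0.0471 ⇒ [CO] = 0.217 mol L⁻¹

[CO] = 0.217 mol L⁻¹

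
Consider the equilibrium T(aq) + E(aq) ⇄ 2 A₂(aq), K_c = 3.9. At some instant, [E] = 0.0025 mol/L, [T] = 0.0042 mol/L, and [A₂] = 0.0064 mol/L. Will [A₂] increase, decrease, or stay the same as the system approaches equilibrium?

stay the same

Q_c = [A₂]² / ([T]·[E]) = (0.0064)² / ((0.0042)·(0.0025)) = 3.9
Q_c = 3.9 = K_c; the system is at equilibrium.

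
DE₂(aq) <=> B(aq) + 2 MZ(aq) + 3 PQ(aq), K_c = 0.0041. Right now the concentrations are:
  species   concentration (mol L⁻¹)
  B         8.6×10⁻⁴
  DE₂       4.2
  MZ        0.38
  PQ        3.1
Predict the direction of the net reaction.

forward (toward products)

Q_c = [B]·[MZ]²·[PQ]³ / [DE₂] = (8.6×10⁻⁴)·(0.38)²·(3.1)³ / (4.2) = 8.8×10⁻⁴
Q_c = 8.8×10⁻⁴ < K_c = 0.0041, so the forward reaction proceeds.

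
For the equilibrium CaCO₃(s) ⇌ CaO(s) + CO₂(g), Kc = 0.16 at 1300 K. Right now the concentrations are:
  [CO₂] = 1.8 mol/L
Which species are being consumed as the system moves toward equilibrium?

(CaCO₃, CaO are pure solids — omitted from Qc.)
Qc = [CO₂] = 1.8
Qc = 1.8 > Kc = 0.16: net reverse reaction.

CaO, CO₂ (products)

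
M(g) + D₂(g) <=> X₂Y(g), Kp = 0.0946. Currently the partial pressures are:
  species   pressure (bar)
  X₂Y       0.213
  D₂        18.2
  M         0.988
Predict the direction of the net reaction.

forward (toward products)

Qp = P(X₂Y) / (P(M)·P(D₂)) = (0.213) / ((0.988)·(18.2)) = 0.0118
Qp = 0.0118 < Kp = 0.0946, so the forward reaction proceeds.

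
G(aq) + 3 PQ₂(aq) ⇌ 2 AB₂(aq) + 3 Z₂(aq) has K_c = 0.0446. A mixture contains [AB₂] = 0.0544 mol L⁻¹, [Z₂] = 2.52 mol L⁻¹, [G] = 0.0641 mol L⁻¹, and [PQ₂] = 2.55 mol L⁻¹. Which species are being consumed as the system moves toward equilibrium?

Q_c = [AB₂]²·[Z₂]³ / ([G]·[PQ₂]³) = (0.0544)²·(2.52)³ / ((0.0641)·(2.55)³) = 0.0446
Q_c = 0.0446 = K_c; the system is at equilibrium.

none (at equilibrium)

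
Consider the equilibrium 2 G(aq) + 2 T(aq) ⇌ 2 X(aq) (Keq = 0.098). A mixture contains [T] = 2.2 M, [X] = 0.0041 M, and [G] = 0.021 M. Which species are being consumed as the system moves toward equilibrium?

G, T (reactants)

Q = [X]² / ([G]²·[T]²) = (0.0041)² / ((0.021)²·(2.2)²) = 0.0079
Q = 0.0079 < Keq = 0.098: net forward reaction.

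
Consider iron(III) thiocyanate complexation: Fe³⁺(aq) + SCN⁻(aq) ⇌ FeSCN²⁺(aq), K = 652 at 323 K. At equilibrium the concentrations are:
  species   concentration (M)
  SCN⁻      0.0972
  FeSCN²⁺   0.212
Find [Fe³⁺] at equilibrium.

[Fe³⁺] = 0.00335 M

At equilibrium, K = [FeSCN²⁺] / ([Fe³⁺]·[SCN⁻]) = 652.
(0.212) / (([Fe³⁺])·(0.0972)) = 652
[Fe³⁺] = 0.00335 M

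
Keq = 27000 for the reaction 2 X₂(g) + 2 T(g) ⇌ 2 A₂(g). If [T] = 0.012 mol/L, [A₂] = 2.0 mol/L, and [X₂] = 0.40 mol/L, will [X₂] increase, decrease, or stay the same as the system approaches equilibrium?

Q = [A₂]² / ([X₂]²·[T]²) = (2.0)² / ((0.40)²·(0.012)²) = 1.7e5
Q = 1.7e5 > Keq = 27000: net reverse reaction.
X₂ is a reactant, so it increases.

increase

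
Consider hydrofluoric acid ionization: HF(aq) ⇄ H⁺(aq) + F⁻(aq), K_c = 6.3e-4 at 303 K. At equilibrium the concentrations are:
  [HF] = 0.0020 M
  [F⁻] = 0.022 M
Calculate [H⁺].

At equilibrium, K_c = [H⁺]·[F⁻] / [HF] = 6.3e-4.
([H⁺])·(0.022) / (0.0020) = 6.3e-4
[H⁺] = 5.73e-5 = 5.7e-5 M

[H⁺] = 5.7e-5 M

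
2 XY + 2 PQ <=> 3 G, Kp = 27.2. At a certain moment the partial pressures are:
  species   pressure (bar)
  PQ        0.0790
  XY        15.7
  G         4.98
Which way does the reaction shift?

Qp = P(G)³ / (P(XY)²·P(PQ)²) = (4.98)³ / ((15.7)²·(0.0790)²) = 80.3
Qp = 80.3 > Kp = 27.2, so the reverse reaction proceeds.

reverse (toward reactants)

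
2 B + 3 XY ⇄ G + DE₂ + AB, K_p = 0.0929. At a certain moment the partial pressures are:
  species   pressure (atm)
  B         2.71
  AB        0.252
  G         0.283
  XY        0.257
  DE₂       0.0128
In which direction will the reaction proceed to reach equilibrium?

Q_p = P(G)·P(DE₂)·P(AB) / (P(B)²·P(XY)³) = (0.283)·(0.0128)·(0.252) / ((2.71)²·(0.257)³) = 0.00732
Q_p = 0.00732 < K_p = 0.0929, so the forward reaction proceeds.

forward (toward products)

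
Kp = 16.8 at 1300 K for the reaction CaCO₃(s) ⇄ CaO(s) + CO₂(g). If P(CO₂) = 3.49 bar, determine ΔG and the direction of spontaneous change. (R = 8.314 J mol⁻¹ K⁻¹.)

(CaCO₃, CaO are pure solids — omitted from Qp.)
Qp = P(CO₂) = 3.49
ΔG = RT ln(Qp/Kp) = (8.314 J mol⁻¹ K⁻¹)(1300 K) × ln(3.49/16.8)
   = (10.81 kJ/mol)(-1.571) = -17.0 kJ/mol
ΔG < 0, so the forward reaction is spontaneous (proceeds forward).

ΔG = -17.0 kJ/mol; the forward reaction is spontaneous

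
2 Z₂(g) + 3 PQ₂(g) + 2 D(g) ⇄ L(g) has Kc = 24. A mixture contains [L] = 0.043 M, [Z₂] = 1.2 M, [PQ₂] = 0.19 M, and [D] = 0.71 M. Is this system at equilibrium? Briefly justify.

Qc = [L] / ([Z₂]²·[PQ₂]³·[D]²) = (0.043) / ((1.2)²·(0.19)³·(0.71)²) = 8.6
Qc = 8.6 < Kc = 24: net forward reaction.

no; Q < K, reaction proceeds forward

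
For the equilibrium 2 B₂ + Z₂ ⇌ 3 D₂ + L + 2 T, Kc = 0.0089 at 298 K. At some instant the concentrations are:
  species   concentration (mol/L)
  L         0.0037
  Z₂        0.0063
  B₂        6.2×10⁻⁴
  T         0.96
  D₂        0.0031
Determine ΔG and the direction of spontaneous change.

ΔG = 3.84 kJ/mol; the forward reaction is non-spontaneous

Qc = [D₂]³·[L]·[T]² / ([B₂]²·[Z₂]) = (0.0031)³·(0.0037)·(0.96)² / ((6.2×10⁻⁴)²·(0.0063)) = 0.0419
ΔG = RT ln(Qc/Kc) = (8.314 J mol⁻¹ K⁻¹)(298 K) × ln(0.0419/0.0089)
   = (2.478 kJ/mol)(1.549) = 3.84 kJ/mol
ΔG > 0, so the forward reaction is non-spontaneous (proceeds in reverse).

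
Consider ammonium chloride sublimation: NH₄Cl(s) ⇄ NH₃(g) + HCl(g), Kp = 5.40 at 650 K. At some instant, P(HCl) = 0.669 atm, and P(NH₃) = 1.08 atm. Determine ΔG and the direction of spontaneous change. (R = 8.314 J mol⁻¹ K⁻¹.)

(NH₄Cl is a pure solid — omitted from Qp.)
Qp = P(NH₃)·P(HCl) = (1.08)·(0.669) = 0.723
ΔG = RT ln(Qp/Kp) = (8.314 J mol⁻¹ K⁻¹)(650 K) × ln(0.723/5.40)
   = (5.404 kJ/mol)(-2.011) = -10.9 kJ/mol
ΔG < 0, so the forward reaction is spontaneous (proceeds forward).

ΔG = -10.9 kJ/mol; the forward reaction is spontaneous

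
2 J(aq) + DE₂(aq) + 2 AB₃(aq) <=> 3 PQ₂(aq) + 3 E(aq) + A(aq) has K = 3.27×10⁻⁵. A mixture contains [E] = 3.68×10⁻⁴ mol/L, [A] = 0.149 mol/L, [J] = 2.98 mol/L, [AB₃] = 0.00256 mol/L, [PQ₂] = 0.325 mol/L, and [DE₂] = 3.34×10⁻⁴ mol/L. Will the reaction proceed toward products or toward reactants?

to the right

Q = [PQ₂]³·[E]³·[A] / ([J]²·[DE₂]·[AB₃]²) = (0.325)³·(3.68×10⁻⁴)³·(0.149) / ((2.98)²·(3.34×10⁻⁴)·(0.00256)²) = 1.31×10⁻⁵
Q = 1.31×10⁻⁵ < K = 3.27×10⁻⁵, so the forward reaction proceeds.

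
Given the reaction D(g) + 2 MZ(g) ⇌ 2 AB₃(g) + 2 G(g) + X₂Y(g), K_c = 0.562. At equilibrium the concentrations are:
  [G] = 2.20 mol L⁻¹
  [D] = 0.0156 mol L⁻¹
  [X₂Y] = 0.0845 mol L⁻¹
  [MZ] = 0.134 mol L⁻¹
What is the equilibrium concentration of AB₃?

At equilibrium, K_c = [AB₃]²·[G]²·[X₂Y] / ([D]·[MZ]²) = 0.562.
([AB₃])²·(2.20)²·(0.0845) / ((0.0156)·(0.134)²) = 0.562
[AB₃]² = 3.85×10⁻⁴ ⇒ [AB₃] = 0.0196 mol L⁻¹

[AB₃] = 0.0196 mol L⁻¹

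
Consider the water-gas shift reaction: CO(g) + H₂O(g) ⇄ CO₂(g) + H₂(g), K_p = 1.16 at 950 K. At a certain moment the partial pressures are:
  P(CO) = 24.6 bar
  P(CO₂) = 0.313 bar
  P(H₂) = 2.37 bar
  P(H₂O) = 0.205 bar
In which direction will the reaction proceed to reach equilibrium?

Q_p = P(CO₂)·P(H₂) / (P(CO)·P(H₂O)) = (0.313)·(2.37) / ((24.6)·(0.205)) = 0.147
Q_p = 0.147 < K_p = 1.16, so the forward reaction proceeds.

to the right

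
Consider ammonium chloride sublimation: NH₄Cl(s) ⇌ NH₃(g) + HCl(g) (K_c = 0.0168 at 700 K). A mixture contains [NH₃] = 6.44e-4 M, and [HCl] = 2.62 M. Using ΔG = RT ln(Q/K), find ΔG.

ΔG = -13.4 kJ/mol

(NH₄Cl is a pure solid — omitted from Q_c.)
Q_c = [NH₃]·[HCl] = (6.44e-4)·(2.62) = 0.00169
ΔG = RT ln(Q_c/K_c) = (8.314 J mol⁻¹ K⁻¹)(700 K) × ln(0.00169/0.0168)
   = (5.820 kJ/mol)(-2.297) = -13.4 kJ/mol
ΔG < 0, so the forward reaction is spontaneous (proceeds forward).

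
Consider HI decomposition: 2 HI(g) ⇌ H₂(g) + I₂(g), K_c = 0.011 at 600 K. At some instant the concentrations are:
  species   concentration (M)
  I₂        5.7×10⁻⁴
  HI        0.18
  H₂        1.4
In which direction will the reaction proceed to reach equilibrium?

toward reactants

Q_c = [H₂]·[I₂] / [HI]² = (1.4)·(5.7×10⁻⁴) / (0.18)² = 0.025
Q_c = 0.025 > K_c = 0.011, so the reverse reaction proceeds.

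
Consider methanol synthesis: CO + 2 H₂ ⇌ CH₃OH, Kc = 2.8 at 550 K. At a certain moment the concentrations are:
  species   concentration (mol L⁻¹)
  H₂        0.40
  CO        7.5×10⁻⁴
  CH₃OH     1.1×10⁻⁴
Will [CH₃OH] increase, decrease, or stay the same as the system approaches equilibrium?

Qc = [CH₃OH] / ([CO]·[H₂]²) = (1.1×10⁻⁴) / ((7.5×10⁻⁴)·(0.40)²) = 0.92
Qc = 0.92 < Kc = 2.8: net forward reaction.
CH₃OH is a product, so it increases.

increase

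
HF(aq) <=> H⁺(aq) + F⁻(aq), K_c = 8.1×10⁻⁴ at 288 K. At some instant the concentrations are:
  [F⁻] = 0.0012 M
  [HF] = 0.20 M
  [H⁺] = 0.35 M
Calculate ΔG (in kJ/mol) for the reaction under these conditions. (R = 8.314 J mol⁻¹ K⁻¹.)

ΔG = 2.28 kJ/mol

Q_c = [H⁺]·[F⁻] / [HF] = (0.35)·(0.0012) / (0.20) = 0.00210
ΔG = RT ln(Q_c/K_c) = (8.314 J mol⁻¹ K⁻¹)(288 K) × ln(0.00210/8.1×10⁻⁴)
   = (2.394 kJ/mol)(0.9527) = 2.28 kJ/mol
ΔG > 0, so the forward reaction is non-spontaneous (proceeds in reverse).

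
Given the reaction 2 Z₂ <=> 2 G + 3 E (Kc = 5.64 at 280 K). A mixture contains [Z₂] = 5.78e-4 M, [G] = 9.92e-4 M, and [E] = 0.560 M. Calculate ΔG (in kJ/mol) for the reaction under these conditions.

Qc = [G]²·[E]³ / [Z₂]² = (9.92e-4)²·(0.560)³ / (5.78e-4)² = 0.517
ΔG = RT ln(Qc/Kc) = (8.314 J mol⁻¹ K⁻¹)(280 K) × ln(0.517/5.64)
   = (2.328 kJ/mol)(-2.390) = -5.56 kJ/mol
ΔG < 0, so the forward reaction is spontaneous (proceeds forward).

ΔG = -5.56 kJ/mol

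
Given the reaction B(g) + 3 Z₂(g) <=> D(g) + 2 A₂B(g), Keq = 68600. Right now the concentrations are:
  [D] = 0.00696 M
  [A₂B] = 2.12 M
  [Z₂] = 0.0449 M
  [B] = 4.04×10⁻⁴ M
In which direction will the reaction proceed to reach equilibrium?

reverse (toward reactants)

Q = [D]·[A₂B]² / ([B]·[Z₂]³) = (0.00696)·(2.12)² / ((4.04×10⁻⁴)·(0.0449)³) = 8.55×10⁵
Q = 8.55×10⁵ > Keq = 68600, so the reverse reaction proceeds.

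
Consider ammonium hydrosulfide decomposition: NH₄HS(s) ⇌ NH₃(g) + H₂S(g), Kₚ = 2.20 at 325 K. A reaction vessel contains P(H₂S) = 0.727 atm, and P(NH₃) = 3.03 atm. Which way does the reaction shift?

(NH₄HS is a pure solid — omitted from Qₚ.)
Qₚ = P(NH₃)·P(H₂S) = (3.03)·(0.727) = 2.20
Qₚ = 2.20 = Kₚ, so the system is already at equilibrium.

neither direction; the system is at equilibrium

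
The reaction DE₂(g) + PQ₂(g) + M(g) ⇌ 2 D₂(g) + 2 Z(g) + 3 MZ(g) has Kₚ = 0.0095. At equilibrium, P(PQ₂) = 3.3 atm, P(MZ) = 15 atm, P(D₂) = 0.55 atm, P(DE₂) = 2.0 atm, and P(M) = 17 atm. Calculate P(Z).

P(Z) = 0.032 atm

At equilibrium, Kₚ = P(D₂)²·P(Z)²·P(MZ)³ / (P(DE₂)·P(PQ₂)·P(M)) = 0.0095.
(0.55)²·(P(Z))²·(15)³ / ((2.0)·(3.3)·(17)) = 0.0095
P(Z)² = 0.00104 ⇒ P(Z) = 0.032 atm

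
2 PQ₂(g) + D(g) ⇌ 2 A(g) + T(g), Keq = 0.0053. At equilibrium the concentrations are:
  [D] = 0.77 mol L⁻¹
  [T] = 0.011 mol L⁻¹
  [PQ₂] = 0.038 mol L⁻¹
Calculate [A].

[A] = 0.023 mol L⁻¹

At equilibrium, Keq = [A]²·[T] / ([PQ₂]²·[D]) = 0.0053.
([A])²·(0.011) / ((0.038)²·(0.77)) = 0.0053
[A]² = 5.36e-4 ⇒ [A] = 0.023 mol L⁻¹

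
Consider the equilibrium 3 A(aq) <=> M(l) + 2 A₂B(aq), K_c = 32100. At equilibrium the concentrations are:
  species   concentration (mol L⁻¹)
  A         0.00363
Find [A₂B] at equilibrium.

(M is a pure liquid — omitted from K_c.)
At equilibrium, K_c = [A₂B]² / [A]³ = 32100.
([A₂B])² / (0.00363)³ = 32100
[A₂B]² = 0.00154 ⇒ [A₂B] = 0.0392 mol L⁻¹

[A₂B] = 0.0392 mol L⁻¹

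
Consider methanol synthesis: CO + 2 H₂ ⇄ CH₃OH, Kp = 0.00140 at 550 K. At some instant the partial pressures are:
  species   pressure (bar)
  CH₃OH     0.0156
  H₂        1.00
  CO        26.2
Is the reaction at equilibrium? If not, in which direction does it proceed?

Qp = P(CH₃OH) / (P(CO)·P(H₂)²) = (0.0156) / ((26.2)·(1.00)²) = 5.95×10⁻⁴
Qp = 5.95×10⁻⁴ < Kp = 0.00140, so the forward reaction proceeds.

forward (toward products)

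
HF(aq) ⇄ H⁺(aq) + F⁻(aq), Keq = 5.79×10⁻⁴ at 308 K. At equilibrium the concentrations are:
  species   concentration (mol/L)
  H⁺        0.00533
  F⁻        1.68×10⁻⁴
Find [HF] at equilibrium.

[HF] = 0.00155 mol/L

At equilibrium, Keq = [H⁺]·[F⁻] / [HF] = 5.79×10⁻⁴.
(0.00533)·(1.68×10⁻⁴) / ([HF]) = 5.79×10⁻⁴
[HF] = 0.00155 mol/L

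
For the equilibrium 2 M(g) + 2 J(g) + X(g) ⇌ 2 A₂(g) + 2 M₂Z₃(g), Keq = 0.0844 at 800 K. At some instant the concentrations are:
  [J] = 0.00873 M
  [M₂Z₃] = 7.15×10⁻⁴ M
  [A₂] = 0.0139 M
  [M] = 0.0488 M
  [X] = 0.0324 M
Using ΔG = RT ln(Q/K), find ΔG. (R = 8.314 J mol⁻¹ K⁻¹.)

Q = [A₂]²·[M₂Z₃]² / ([M]²·[J]²·[X]) = (0.0139)²·(7.15×10⁻⁴)² / ((0.0488)²·(0.00873)²·(0.0324)) = 0.0168
ΔG = RT ln(Q/Keq) = (8.314 J mol⁻¹ K⁻¹)(800 K) × ln(0.0168/0.0844)
   = (6.651 kJ/mol)(-1.614) = -10.7 kJ/mol
ΔG < 0, so the forward reaction is spontaneous (proceeds forward).

ΔG = -10.7 kJ/mol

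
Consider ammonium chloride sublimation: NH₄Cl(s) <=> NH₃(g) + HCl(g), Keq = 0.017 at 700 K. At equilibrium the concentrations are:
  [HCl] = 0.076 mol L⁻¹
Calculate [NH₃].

(NH₄Cl is a pure solid — omitted from Keq.)
At equilibrium, Keq = [NH₃]·[HCl] = 0.017.
([NH₃])·(0.076) = 0.017
[NH₃] = 0.224 = 0.22 mol L⁻¹

[NH₃] = 0.22 mol L⁻¹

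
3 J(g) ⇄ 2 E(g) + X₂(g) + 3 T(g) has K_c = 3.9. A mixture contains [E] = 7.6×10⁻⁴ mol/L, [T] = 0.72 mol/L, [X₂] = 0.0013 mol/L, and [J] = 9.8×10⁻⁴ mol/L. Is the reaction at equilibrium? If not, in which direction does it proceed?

Q_c = [E]²·[X₂]·[T]³ / [J]³ = (7.6×10⁻⁴)²·(0.0013)·(0.72)³ / (9.8×10⁻⁴)³ = 0.30
Q_c = 0.30 < K_c = 3.9, so the forward reaction proceeds.

forward (toward products)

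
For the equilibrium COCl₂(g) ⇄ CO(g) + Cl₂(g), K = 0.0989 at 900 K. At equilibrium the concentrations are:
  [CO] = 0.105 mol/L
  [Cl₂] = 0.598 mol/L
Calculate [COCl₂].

[COCl₂] = 0.635 mol/L

At equilibrium, K = [CO]·[Cl₂] / [COCl₂] = 0.0989.
(0.105)·(0.598) / ([COCl₂]) = 0.0989
[COCl₂] = 0.635 mol/L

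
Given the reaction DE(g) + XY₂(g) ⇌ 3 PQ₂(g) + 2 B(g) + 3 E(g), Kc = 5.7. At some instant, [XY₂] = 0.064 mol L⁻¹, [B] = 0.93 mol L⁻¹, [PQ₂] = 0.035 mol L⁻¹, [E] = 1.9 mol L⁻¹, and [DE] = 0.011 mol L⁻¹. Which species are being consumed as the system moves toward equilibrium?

DE, XY₂ (reactants)

Qc = [PQ₂]³·[B]²·[E]³ / ([DE]·[XY₂]) = (0.035)³·(0.93)²·(1.9)³ / ((0.011)·(0.064)) = 0.36
Qc = 0.36 < Kc = 5.7: net forward reaction.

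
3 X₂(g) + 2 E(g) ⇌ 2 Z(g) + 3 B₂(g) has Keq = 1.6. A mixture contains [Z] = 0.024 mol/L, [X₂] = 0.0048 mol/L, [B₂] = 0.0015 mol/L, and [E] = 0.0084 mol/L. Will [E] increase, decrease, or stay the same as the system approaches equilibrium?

Q = [Z]²·[B₂]³ / ([X₂]³·[E]²) = (0.024)²·(0.0015)³ / ((0.0048)³·(0.0084)²) = 0.25
Q = 0.25 < Keq = 1.6: net forward reaction.
E is a reactant, so it decreases.

decrease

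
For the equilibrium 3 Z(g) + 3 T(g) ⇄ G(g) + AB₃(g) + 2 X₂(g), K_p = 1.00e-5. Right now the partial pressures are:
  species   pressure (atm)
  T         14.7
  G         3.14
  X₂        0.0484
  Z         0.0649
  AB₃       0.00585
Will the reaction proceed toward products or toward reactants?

Q_p = P(G)·P(AB₃)·P(X₂)² / (P(Z)³·P(T)³) = (3.14)·(0.00585)·(0.0484)² / ((0.0649)³·(14.7)³) = 4.96e-5
Q_p = 4.96e-5 > K_p = 1.00e-5, so the reverse reaction proceeds.

to the left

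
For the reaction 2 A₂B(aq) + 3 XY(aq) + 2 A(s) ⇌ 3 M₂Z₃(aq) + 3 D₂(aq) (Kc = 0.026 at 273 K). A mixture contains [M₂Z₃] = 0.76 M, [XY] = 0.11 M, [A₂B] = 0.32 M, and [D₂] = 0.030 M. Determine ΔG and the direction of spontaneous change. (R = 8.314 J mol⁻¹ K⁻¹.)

ΔG = 2.74 kJ/mol; the forward reaction is non-spontaneous

(A is a pure solid — omitted from Qc.)
Qc = [M₂Z₃]³·[D₂]³ / ([A₂B]²·[XY]³) = (0.76)³·(0.030)³ / ((0.32)²·(0.11)³) = 0.0870
ΔG = RT ln(Qc/Kc) = (8.314 J mol⁻¹ K⁻¹)(273 K) × ln(0.0870/0.026)
   = (2.270 kJ/mol)(1.208) = 2.74 kJ/mol
ΔG > 0, so the forward reaction is non-spontaneous (proceeds in reverse).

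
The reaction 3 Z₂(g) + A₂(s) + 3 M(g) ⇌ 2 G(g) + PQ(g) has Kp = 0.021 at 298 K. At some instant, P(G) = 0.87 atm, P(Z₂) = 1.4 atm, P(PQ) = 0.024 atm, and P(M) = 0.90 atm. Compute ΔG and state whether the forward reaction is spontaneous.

ΔG = -2.08 kJ/mol; the forward reaction is spontaneous

(A₂ is a pure solid — omitted from Qp.)
Qp = P(G)²·P(PQ) / (P(Z₂)³·P(M)³) = (0.87)²·(0.024) / ((1.4)³·(0.90)³) = 0.00908
ΔG = RT ln(Qp/Kp) = (8.314 J mol⁻¹ K⁻¹)(298 K) × ln(0.00908/0.021)
   = (2.478 kJ/mol)(-0.8384) = -2.08 kJ/mol
ΔG < 0, so the forward reaction is spontaneous (proceeds forward).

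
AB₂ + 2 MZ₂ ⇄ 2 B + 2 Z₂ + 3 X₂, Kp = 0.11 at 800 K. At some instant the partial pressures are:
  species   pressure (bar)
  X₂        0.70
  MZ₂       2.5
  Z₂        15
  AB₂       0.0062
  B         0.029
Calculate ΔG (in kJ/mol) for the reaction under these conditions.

Qp = P(B)²·P(Z₂)²·P(X₂)³ / (P(AB₂)·P(MZ₂)²) = (0.029)²·(15)²·(0.70)³ / ((0.0062)·(2.5)²) = 1.67
ΔG = RT ln(Qp/Kp) = (8.314 J mol⁻¹ K⁻¹)(800 K) × ln(1.67/0.11)
   = (6.651 kJ/mol)(2.720) = 18.1 kJ/mol
ΔG > 0, so the forward reaction is non-spontaneous (proceeds in reverse).

ΔG = 18.1 kJ/mol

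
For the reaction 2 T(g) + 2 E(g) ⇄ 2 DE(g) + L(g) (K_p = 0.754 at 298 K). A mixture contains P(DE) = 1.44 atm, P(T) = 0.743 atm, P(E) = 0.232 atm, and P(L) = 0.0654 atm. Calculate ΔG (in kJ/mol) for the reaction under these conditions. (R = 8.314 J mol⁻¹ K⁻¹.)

Q_p = P(DE)²·P(L) / (P(T)²·P(E)²) = (1.44)²·(0.0654) / ((0.743)²·(0.232)²) = 4.56
ΔG = RT ln(Q_p/K_p) = (8.314 J mol⁻¹ K⁻¹)(298 K) × ln(4.56/0.754)
   = (2.478 kJ/mol)(1.800) = 4.46 kJ/mol
ΔG > 0, so the forward reaction is non-spontaneous (proceeds in reverse).

ΔG = 4.46 kJ/mol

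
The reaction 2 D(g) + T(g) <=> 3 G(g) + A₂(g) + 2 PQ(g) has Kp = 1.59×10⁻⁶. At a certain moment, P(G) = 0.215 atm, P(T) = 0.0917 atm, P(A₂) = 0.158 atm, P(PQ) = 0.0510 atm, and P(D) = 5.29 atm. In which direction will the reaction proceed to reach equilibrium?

Qp = P(G)³·P(A₂)·P(PQ)² / (P(D)²·P(T)) = (0.215)³·(0.158)·(0.0510)² / ((5.29)²·(0.0917)) = 1.59×10⁻⁶
Qp = 1.59×10⁻⁶ = Kp, so the system is already at equilibrium.

at equilibrium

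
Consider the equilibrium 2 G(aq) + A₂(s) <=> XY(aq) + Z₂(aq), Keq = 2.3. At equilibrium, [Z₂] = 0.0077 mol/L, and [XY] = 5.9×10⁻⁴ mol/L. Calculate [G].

(A₂ is a pure solid — omitted from Keq.)
At equilibrium, Keq = [XY]·[Z₂] / [G]² = 2.3.
(5.9×10⁻⁴)·(0.0077) / ([G])² = 2.3
[G]² = 1.98×10⁻⁶ ⇒ [G] = 0.0014 mol/L

[G] = 0.0014 mol/L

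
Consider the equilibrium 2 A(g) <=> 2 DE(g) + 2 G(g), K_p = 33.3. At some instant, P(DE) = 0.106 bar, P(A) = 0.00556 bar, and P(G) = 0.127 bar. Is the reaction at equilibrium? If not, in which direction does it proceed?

toward products

Q_p = P(DE)²·P(G)² / P(A)² = (0.106)²·(0.127)² / (0.00556)² = 5.86
Q_p = 5.86 < K_p = 33.3, so the forward reaction proceeds.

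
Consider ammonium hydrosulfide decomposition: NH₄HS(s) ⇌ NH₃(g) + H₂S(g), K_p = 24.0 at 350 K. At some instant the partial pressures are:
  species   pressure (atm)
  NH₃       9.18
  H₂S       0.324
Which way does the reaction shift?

(NH₄HS is a pure solid — omitted from Q_p.)
Q_p = P(NH₃)·P(H₂S) = (9.18)·(0.324) = 2.97
Q_p = 2.97 < K_p = 24.0, so the forward reaction proceeds.

to the right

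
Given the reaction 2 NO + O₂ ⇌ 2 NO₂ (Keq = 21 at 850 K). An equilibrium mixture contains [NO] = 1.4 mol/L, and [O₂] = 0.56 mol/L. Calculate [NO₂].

[NO₂] = 4.8 mol/L

At equilibrium, Keq = [NO₂]² / ([NO]²·[O₂]) = 21.
([NO₂])² / ((1.4)²·(0.56)) = 21
[NO₂]² = 23.0 ⇒ [NO₂] = 4.8 mol/L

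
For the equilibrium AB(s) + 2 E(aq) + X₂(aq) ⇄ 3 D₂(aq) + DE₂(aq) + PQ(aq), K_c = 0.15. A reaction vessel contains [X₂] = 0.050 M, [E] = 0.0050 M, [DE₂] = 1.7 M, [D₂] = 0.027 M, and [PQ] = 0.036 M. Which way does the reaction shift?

reverse (toward reactants)

(AB is a pure solid — omitted from Q_c.)
Q_c = [D₂]³·[DE₂]·[PQ] / ([E]²·[X₂]) = (0.027)³·(1.7)·(0.036) / ((0.0050)²·(0.050)) = 0.96
Q_c = 0.96 > K_c = 0.15, so the reverse reaction proceeds.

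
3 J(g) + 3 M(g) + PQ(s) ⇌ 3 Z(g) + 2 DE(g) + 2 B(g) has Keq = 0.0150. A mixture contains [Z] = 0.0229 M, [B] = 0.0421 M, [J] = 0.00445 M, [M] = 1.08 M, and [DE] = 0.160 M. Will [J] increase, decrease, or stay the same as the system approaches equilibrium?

(PQ is a pure solid — omitted from Q.)
Q = [Z]³·[DE]²·[B]² / ([J]³·[M]³) = (0.0229)³·(0.160)²·(0.0421)² / ((0.00445)³·(1.08)³) = 0.00491
Q = 0.00491 < Keq = 0.0150: net forward reaction.
J is a reactant, so it decreases.

decrease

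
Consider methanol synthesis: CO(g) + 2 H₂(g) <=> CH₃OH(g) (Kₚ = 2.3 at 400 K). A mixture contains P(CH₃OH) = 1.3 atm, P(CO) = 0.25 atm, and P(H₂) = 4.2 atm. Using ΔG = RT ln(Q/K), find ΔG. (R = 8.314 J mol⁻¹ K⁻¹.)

Qₚ = P(CH₃OH) / (P(CO)·P(H₂)²) = (1.3) / ((0.25)·(4.2)²) = 0.295
ΔG = RT ln(Qₚ/Kₚ) = (8.314 J mol⁻¹ K⁻¹)(400 K) × ln(0.295/2.3)
   = (3.326 kJ/mol)(-2.054) = -6.83 kJ/mol
ΔG < 0, so the forward reaction is spontaneous (proceeds forward).

ΔG = -6.83 kJ/mol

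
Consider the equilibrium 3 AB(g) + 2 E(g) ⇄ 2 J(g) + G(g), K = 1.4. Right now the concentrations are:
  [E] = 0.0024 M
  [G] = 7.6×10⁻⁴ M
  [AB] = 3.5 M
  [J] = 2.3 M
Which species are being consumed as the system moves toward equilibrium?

Q = [J]²·[G] / ([AB]³·[E]²) = (2.3)²·(7.6×10⁻⁴) / ((3.5)³·(0.0024)²) = 16
Q = 16 > K = 1.4: net reverse reaction.

J, G (products)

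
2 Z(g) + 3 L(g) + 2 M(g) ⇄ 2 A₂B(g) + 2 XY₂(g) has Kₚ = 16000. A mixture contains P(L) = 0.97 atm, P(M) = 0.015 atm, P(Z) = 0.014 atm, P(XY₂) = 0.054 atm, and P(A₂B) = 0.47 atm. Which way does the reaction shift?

Qₚ = P(A₂B)²·P(XY₂)² / (P(Z)²·P(L)³·P(M)²) = (0.47)²·(0.054)² / ((0.014)²·(0.97)³·(0.015)²) = 16000
Qₚ = 16000 = Kₚ, so the system is already at equilibrium.

no net change (already at equilibrium)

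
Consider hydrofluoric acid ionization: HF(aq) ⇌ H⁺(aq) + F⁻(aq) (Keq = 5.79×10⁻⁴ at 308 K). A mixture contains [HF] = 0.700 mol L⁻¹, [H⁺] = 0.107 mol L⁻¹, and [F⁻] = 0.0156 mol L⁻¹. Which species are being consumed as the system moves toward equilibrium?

H⁺, F⁻ (products)

Q = [H⁺]·[F⁻] / [HF] = (0.107)·(0.0156) / (0.700) = 0.00238
Q = 0.00238 > Keq = 5.79×10⁻⁴: net reverse reaction.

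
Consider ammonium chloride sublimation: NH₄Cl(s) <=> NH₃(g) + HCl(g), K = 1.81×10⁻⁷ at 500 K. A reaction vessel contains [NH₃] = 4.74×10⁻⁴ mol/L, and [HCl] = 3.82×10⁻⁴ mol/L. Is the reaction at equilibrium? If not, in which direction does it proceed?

neither direction; the system is at equilibrium

(NH₄Cl is a pure solid — omitted from Q.)
Q = [NH₃]·[HCl] = (4.74×10⁻⁴)·(3.82×10⁻⁴) = 1.81×10⁻⁷
Q = 1.81×10⁻⁷ = K, so the system is already at equilibrium.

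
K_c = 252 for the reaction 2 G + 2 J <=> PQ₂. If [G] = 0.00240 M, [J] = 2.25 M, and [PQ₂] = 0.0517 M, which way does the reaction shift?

Q_c = [PQ₂] / ([G]²·[J]²) = (0.0517) / ((0.00240)²·(2.25)²) = 1770
Q_c = 1770 > K_c = 252, so the reverse reaction proceeds.

reverse (toward reactants)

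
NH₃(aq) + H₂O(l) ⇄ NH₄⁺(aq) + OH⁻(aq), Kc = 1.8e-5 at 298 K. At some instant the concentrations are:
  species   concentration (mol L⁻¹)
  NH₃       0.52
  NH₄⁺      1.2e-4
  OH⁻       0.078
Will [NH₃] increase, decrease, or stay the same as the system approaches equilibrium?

(H₂O is a pure liquid — omitted from Qc.)
Qc = [NH₄⁺]·[OH⁻] / [NH₃] = (1.2e-4)·(0.078) / (0.52) = 1.8e-5
Qc = 1.8e-5 = Kc; the system is at equilibrium.

stay the same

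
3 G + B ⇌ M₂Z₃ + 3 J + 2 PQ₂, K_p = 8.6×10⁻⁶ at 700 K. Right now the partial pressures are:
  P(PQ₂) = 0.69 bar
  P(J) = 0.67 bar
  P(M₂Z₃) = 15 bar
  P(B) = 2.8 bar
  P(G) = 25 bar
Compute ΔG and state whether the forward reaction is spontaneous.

Q_p = P(M₂Z₃)·P(J)³·P(PQ₂)² / (P(G)³·P(B)) = (15)·(0.67)³·(0.69)² / ((25)³·(2.8)) = 4.91×10⁻⁵
ΔG = RT ln(Q_p/K_p) = (8.314 J mol⁻¹ K⁻¹)(700 K) × ln(4.91×10⁻⁵/8.6×10⁻⁶)
   = (5.820 kJ/mol)(1.742) = 10.1 kJ/mol
ΔG > 0, so the forward reaction is non-spontaneous (proceeds in reverse).

ΔG = 10.1 kJ/mol; the forward reaction is non-spontaneous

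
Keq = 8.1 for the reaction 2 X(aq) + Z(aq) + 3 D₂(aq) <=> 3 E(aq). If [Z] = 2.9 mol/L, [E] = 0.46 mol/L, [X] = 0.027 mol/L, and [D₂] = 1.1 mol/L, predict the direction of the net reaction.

Q = [E]³ / ([X]²·[Z]·[D₂]³) = (0.46)³ / ((0.027)²·(2.9)·(1.1)³) = 35
Q = 35 > Keq = 8.1, so the reverse reaction proceeds.

reverse (toward reactants)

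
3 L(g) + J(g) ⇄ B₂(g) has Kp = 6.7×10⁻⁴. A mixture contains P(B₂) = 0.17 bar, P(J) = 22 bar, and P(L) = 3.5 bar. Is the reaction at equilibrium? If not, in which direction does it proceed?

to the right

Qp = P(B₂) / (P(L)³·P(J)) = (0.17) / ((3.5)³·(22)) = 1.8×10⁻⁴
Qp = 1.8×10⁻⁴ < Kp = 6.7×10⁻⁴, so the forward reaction proceeds.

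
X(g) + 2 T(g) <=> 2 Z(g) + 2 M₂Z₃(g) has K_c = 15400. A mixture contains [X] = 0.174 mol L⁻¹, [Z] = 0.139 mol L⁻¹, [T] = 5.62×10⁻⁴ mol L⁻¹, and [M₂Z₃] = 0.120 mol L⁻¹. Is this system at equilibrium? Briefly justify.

no; Q < K, reaction proceeds forward

Q_c = [Z]²·[M₂Z₃]² / ([X]·[T]²) = (0.139)²·(0.120)² / ((0.174)·(5.62×10⁻⁴)²) = 5060
Q_c = 5060 < K_c = 15400: net forward reaction.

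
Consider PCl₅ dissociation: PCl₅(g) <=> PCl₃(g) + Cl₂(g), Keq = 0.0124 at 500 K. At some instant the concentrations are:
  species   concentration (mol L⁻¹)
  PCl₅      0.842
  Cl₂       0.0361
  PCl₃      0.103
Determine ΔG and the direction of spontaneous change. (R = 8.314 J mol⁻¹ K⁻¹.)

Q = [PCl₃]·[Cl₂] / [PCl₅] = (0.103)·(0.0361) / (0.842) = 0.00442
ΔG = RT ln(Q/Keq) = (8.314 J mol⁻¹ K⁻¹)(500 K) × ln(0.00442/0.0124)
   = (4.157 kJ/mol)(-1.032) = -4.29 kJ/mol
ΔG < 0, so the forward reaction is spontaneous (proceeds forward).

ΔG = -4.29 kJ/mol; the forward reaction is spontaneous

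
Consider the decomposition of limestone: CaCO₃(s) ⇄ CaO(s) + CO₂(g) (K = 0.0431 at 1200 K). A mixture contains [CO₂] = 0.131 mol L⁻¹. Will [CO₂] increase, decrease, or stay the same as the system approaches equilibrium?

(CaCO₃, CaO are pure solids — omitted from Q.)
Q = [CO₂] = 0.131
Q = 0.131 > K = 0.0431: net reverse reaction.
CO₂ is a product, so it decreases.

decrease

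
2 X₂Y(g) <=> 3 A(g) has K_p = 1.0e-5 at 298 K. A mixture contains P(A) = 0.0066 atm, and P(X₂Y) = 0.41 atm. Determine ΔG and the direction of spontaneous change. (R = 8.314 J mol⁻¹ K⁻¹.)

Q_p = P(A)³ / P(X₂Y)² = (0.0066)³ / (0.41)² = 1.71e-6
ΔG = RT ln(Q_p/K_p) = (8.314 J mol⁻¹ K⁻¹)(298 K) × ln(1.71e-6/1.0e-5)
   = (2.478 kJ/mol)(-1.766) = -4.38 kJ/mol
ΔG < 0, so the forward reaction is spontaneous (proceeds forward).

ΔG = -4.38 kJ/mol; the forward reaction is spontaneous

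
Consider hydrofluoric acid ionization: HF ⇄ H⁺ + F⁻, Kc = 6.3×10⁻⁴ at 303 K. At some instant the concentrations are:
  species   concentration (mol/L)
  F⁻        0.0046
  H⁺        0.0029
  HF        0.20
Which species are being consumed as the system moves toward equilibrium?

HF (reactants)

Qc = [H⁺]·[F⁻] / [HF] = (0.0029)·(0.0046) / (0.20) = 6.7×10⁻⁵
Qc = 6.7×10⁻⁵ < Kc = 6.3×10⁻⁴: net forward reaction.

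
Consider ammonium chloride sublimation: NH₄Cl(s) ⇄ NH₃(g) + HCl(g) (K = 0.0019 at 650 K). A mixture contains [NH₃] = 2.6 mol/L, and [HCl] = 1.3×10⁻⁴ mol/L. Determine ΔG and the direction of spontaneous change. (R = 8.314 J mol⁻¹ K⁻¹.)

ΔG = -9.33 kJ/mol; the forward reaction is spontaneous

(NH₄Cl is a pure solid — omitted from Q.)
Q = [NH₃]·[HCl] = (2.6)·(1.3×10⁻⁴) = 3.38×10⁻⁴
ΔG = RT ln(Q/K) = (8.314 J mol⁻¹ K⁻¹)(650 K) × ln(3.38×10⁻⁴/0.0019)
   = (5.404 kJ/mol)(-1.727) = -9.33 kJ/mol
ΔG < 0, so the forward reaction is spontaneous (proceeds forward).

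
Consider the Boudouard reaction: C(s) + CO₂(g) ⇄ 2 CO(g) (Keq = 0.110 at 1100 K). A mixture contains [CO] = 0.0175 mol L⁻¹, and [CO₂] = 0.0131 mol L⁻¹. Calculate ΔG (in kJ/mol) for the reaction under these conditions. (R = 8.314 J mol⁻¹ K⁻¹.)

(C is a pure solid — omitted from Q.)
Q = [CO]² / [CO₂] = (0.0175)² / (0.0131) = 0.0234
ΔG = RT ln(Q/Keq) = (8.314 J mol⁻¹ K⁻¹)(1100 K) × ln(0.0234/0.110)
   = (9.145 kJ/mol)(-1.548) = -14.2 kJ/mol
ΔG < 0, so the forward reaction is spontaneous (proceeds forward).

ΔG = -14.2 kJ/mol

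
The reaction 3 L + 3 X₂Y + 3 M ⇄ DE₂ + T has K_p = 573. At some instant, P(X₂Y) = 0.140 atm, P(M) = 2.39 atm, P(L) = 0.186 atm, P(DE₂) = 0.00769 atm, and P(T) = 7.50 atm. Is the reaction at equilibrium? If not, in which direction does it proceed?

in the forward direction

Q_p = P(DE₂)·P(T) / (P(L)³·P(X₂Y)³·P(M)³) = (0.00769)·(7.50) / ((0.186)³·(0.140)³·(2.39)³) = 239
Q_p = 239 < K_p = 573, so the forward reaction proceeds.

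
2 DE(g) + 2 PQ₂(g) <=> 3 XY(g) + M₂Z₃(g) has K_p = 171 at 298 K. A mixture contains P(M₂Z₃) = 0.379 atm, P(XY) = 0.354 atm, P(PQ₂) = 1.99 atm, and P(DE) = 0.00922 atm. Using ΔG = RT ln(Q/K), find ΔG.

Q_p = P(XY)³·P(M₂Z₃) / (P(DE)²·P(PQ₂)²) = (0.354)³·(0.379) / ((0.00922)²·(1.99)²) = 49.9
ΔG = RT ln(Q_p/K_p) = (8.314 J mol⁻¹ K⁻¹)(298 K) × ln(49.9/171)
   = (2.478 kJ/mol)(-1.232) = -3.05 kJ/mol
ΔG < 0, so the forward reaction is spontaneous (proceeds forward).

ΔG = -3.05 kJ/mol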